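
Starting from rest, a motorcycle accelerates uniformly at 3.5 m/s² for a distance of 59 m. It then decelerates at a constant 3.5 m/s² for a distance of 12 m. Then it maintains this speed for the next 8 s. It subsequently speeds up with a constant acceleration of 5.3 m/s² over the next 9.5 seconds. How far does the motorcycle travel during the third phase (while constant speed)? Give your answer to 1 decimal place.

Phase 1 (accelerating): v₀ = 0 m/s, a = 3.5 m/s².
v² = v₀² + 2aΔx = 0² + 2·3.5·59 = 413 → v = 20.3 m/s
t = (v − v₀)/a = (20.3 − 0)/3.5 = 5.81 s

Phase 2 (decelerating): v₀ = 20.3 m/s, a = -3.5 m/s².
v² = v₀² + 2aΔx = 20.3² + 2·-3.5·12 = 329 → v = 18.1 m/s
t = (v − v₀)/a = (18.1 − 20.3)/-3.5 = 0.624 s

Phase 3 (constant speed): v₀ = 18.1 m/s, a = 0 m/s².
v = v₀ + at = 18.1 + (0)(8) = 18.1 m/s
Δx = v₀t + ½at² = 18.1·8 + 0.5·0·8² = 145 m
Distance in phase 3 = 145 m

145.1 m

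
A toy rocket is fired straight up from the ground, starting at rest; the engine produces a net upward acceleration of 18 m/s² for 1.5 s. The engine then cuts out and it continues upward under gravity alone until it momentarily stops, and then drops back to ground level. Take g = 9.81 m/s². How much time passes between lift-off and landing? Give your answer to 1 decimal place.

Phase 1 (powered ascent): v₀ = 0 m/s, a = 18 m/s².
v = v₀ + at = 0 + (18)(1.5) = 27.0 m/s
Δx = v₀t + ½at² = 0·1.5 + 0.5·18·1.5² = 20.2 m

Phase 2 (coasting upward): v₀ = 27.0 m/s, a = -9.81 m/s².
v = v₀ + at → t = (0 − 27.0) / -9.81 = 2.75 s
v² = v₀² + 2aΔx → Δx = (0² − 27.0²)/(2·-9.81) = 37.2 m

Phase 3 (free fall): v₀ = 0 m/s, a = -9.81 m/s².
Falls 57.4 m from rest: t = √(2·57.4/9.81) = 3.42 s; v = g·t = 33.6 m/s.
Total time = 1.50 + 2.75 + 3.42 = 7.67 s

7.7 s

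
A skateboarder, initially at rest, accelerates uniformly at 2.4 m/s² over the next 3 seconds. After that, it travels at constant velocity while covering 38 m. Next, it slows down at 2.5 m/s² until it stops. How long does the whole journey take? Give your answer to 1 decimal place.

Phase 1 (accelerating): v₀ = 0 m/s, a = 2.4 m/s².
v = v₀ + at = 0 + (2.4)(3) = 7.20 m/s
Δx = v₀t + ½at² = 0·3 + 0.5·2.4·3² = 10.8 m

Phase 2 (constant speed): v₀ = 7.20 m/s, a = 0 m/s².
Constant speed: t = d/v = 38/7.20 = 5.28 s

Phase 3 (decelerating): v₀ = 7.20 m/s, a = -2.5 m/s².
v = v₀ + at → t = (0 − 7.20) / -2.5 = 2.88 s
v² = v₀² + 2aΔx → Δx = (0² − 7.20²)/(2·-2.5) = 10.4 m
Total time = 3.00 + 5.28 + 2.88 = 11.2 s

11.2 s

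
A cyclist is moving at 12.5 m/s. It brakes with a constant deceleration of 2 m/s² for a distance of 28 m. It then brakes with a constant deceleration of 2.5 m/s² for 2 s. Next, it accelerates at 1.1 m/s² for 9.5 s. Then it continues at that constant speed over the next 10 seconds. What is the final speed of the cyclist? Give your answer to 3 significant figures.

Phase 1 (decelerating): v₀ = 12.5 m/s, a = -2 m/s².
v² = v₀² + 2aΔx = 12.5² + 2·-2·28 = 44.2 → v = 6.65 m/s
t = (v − v₀)/a = (6.65 − 12.5)/-2 = 2.92 s

Phase 2 (decelerating): v₀ = 6.65 m/s, a = -2.5 m/s².
v = v₀ + at = 6.65 + (-2.5)(2) = 1.65 m/s
Δx = v₀t + ½at² = 6.65·2 + 0.5·-2.5·2² = 8.30 m

Phase 3 (accelerating): v₀ = 1.65 m/s, a = 1.1 m/s².
v = v₀ + at = 1.65 + (1.1)(9.5) = 12.1 m/s
Δx = v₀t + ½at² = 1.65·9.5 + 0.5·1.1·9.5² = 65.3 m

Phase 4 (constant speed): v₀ = 12.1 m/s, a = 0 m/s².
v = v₀ + at = 12.1 + (0)(10) = 12.1 m/s
Δx = v₀t + ½at² = 12.1·10 + 0.5·0·10² = 121 m
Final speed = 12.1 m/s

12.1 m/s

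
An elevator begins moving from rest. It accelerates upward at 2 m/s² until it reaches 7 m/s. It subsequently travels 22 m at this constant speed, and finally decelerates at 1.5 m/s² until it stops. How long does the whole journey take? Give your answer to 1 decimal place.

11.3 s

Phase 1 (accelerating): v₀ = 0 m/s, a = 2 m/s².
v = v₀ + at → t = (7 − 0) / 2 = 3.50 s
v² = v₀² + 2aΔx → Δx = (7² − 0²)/(2·2) = 12.2 m

Phase 2 (constant speed): v₀ = 7.00 m/s, a = 0 m/s².
Constant speed: t = d/v = 22/7.00 = 3.14 s

Phase 3 (decelerating): v₀ = 7.00 m/s, a = -1.5 m/s².
v = v₀ + at → t = (0 − 7.00) / -1.5 = 4.67 s
v² = v₀² + 2aΔx → Δx = (0² − 7.00²)/(2·-1.5) = 16.3 m
Total time = 3.50 + 3.14 + 4.67 = 11.3 s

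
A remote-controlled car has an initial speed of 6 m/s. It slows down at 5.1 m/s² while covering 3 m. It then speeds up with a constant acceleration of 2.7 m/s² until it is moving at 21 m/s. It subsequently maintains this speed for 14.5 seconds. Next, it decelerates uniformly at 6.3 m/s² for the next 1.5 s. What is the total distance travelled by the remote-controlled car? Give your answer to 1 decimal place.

412.6 m

Phase 1 (decelerating): v₀ = 6.00 m/s, a = -5.1 m/s².
v² = v₀² + 2aΔx = 6.00² + 2·-5.1·3 = 5.40 → v = 2.32 m/s
t = (v − v₀)/a = (2.32 − 6.00)/-5.1 = 0.721 s

Phase 2 (accelerating): v₀ = 2.32 m/s, a = 2.7 m/s².
v = v₀ + at → t = (21 − 2.32) / 2.7 = 6.92 s
v² = v₀² + 2aΔx → Δx = (21² − 2.32²)/(2·2.7) = 80.7 m

Phase 3 (constant speed): v₀ = 21.0 m/s, a = 0 m/s².
v = v₀ + at = 21.0 + (0)(14.5) = 21.0 m/s
Δx = v₀t + ½at² = 21.0·14.5 + 0.5·0·14.5² = 304 m

Phase 4 (decelerating): v₀ = 21.0 m/s, a = -6.3 m/s².
v = v₀ + at = 21.0 + (-6.3)(1.5) = 11.6 m/s
Δx = v₀t + ½at² = 21.0·1.5 + 0.5·-6.3·1.5² = 24.4 m
Total distance = 3.00 + 80.7 + 304 + 24.4 = 413 m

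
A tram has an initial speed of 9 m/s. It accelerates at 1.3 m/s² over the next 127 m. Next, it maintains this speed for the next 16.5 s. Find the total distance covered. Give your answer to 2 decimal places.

Phase 1 (accelerating): v₀ = 9.00 m/s, a = 1.3 m/s².
v² = v₀² + 2aΔx = 9.00² + 2·1.3·127 = 411 → v = 20.3 m/s
t = (v − v₀)/a = (20.3 − 9.00)/1.3 = 8.68 s

Phase 2 (constant speed): v₀ = 20.3 m/s, a = 0 m/s².
v = v₀ + at = 20.3 + (0)(16.5) = 20.3 m/s
Δx = v₀t + ½at² = 20.3·16.5 + 0.5·0·16.5² = 335 m
Total distance = 127 + 335 = 462 m

461.59 m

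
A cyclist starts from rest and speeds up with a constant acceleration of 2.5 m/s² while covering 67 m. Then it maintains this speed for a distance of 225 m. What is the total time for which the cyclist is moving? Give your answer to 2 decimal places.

Phase 1 (accelerating): v₀ = 0 m/s, a = 2.5 m/s².
v² = v₀² + 2aΔx = 0² + 2·2.5·67 = 335 → v = 18.3 m/s
t = (v − v₀)/a = (18.3 − 0)/2.5 = 7.32 s

Phase 2 (constant speed): v₀ = 18.3 m/s, a = 0 m/s².
Constant speed: t = d/v = 225/18.3 = 12.3 s
Total time = 7.32 + 12.3 = 19.6 s

19.61 s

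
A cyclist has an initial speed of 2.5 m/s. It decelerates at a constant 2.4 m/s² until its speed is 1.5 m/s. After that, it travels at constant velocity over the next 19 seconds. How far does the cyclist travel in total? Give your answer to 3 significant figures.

29.3 m

Phase 1 (decelerating): v₀ = 2.50 m/s, a = -2.4 m/s².
v = v₀ + at → t = (1.5 − 2.50) / -2.4 = 0.417 s
v² = v₀² + 2aΔx → Δx = (1.5² − 2.50²)/(2·-2.4) = 0.833 m

Phase 2 (constant speed): v₀ = 1.50 m/s, a = 0 m/s².
v = v₀ + at = 1.50 + (0)(19) = 1.50 m/s
Δx = v₀t + ½at² = 1.50·19 + 0.5·0·19² = 28.5 m
Total distance = 0.833 + 28.5 = 29.3 m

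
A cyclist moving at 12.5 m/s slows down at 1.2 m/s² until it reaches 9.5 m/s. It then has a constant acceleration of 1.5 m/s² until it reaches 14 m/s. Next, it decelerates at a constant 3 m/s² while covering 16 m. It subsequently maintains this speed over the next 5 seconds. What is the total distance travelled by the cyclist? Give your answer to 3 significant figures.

Phase 1 (decelerating): v₀ = 12.5 m/s, a = -1.2 m/s².
v = v₀ + at → t = (9.5 − 12.5) / -1.2 = 2.50 s
v² = v₀² + 2aΔx → Δx = (9.5² − 12.5²)/(2·-1.2) = 27.5 m

Phase 2 (accelerating): v₀ = 9.50 m/s, a = 1.5 m/s².
v = v₀ + at → t = (14 − 9.50) / 1.5 = 3.00 s
v² = v₀² + 2aΔx → Δx = (14² − 9.50²)/(2·1.5) = 35.2 m

Phase 3 (decelerating): v₀ = 14.0 m/s, a = -3 m/s².
v² = v₀² + 2aΔx = 14.0² + 2·-3·16 = 100 → v = 10.0 m/s
t = (v − v₀)/a = (10.0 − 14.0)/-3 = 1.33 s

Phase 4 (constant speed): v₀ = 10.0 m/s, a = 0 m/s².
v = v₀ + at = 10.0 + (0)(5) = 10.0 m/s
Δx = v₀t + ½at² = 10.0·5 + 0.5·0·5² = 50.0 m
Total distance = 27.5 + 35.2 + 16.0 + 50.0 = 129 m

129 m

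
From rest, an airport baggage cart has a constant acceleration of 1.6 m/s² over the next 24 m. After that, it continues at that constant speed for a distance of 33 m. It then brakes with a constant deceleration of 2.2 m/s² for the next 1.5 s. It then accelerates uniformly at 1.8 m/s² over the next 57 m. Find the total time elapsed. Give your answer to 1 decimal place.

16.2 s

Phase 1 (accelerating): v₀ = 0 m/s, a = 1.6 m/s².
v² = v₀² + 2aΔx = 0² + 2·1.6·24 = 76.8 → v = 8.76 m/s
t = (v − v₀)/a = (8.76 − 0)/1.6 = 5.48 s

Phase 2 (constant speed): v₀ = 8.76 m/s, a = 0 m/s².
Constant speed: t = d/v = 33/8.76 = 3.77 s

Phase 3 (decelerating): v₀ = 8.76 m/s, a = -2.2 m/s².
v = v₀ + at = 8.76 + (-2.2)(1.5) = 5.46 m/s
Δx = v₀t + ½at² = 8.76·1.5 + 0.5·-2.2·1.5² = 10.7 m

Phase 4 (accelerating): v₀ = 5.46 m/s, a = 1.8 m/s².
v² = v₀² + 2aΔx = 5.46² + 2·1.8·57 = 235 → v = 15.3 m/s
t = (v − v₀)/a = (15.3 − 5.46)/1.8 = 5.48 s
Total time = 5.48 + 3.77 + 1.50 + 5.48 = 16.2 s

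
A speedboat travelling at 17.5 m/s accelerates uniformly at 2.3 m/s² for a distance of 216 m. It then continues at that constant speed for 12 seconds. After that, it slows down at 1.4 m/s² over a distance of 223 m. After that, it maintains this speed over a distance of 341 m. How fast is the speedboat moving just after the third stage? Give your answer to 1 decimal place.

Phase 1 (accelerating): v₀ = 17.5 m/s, a = 2.3 m/s².
v² = v₀² + 2aΔx = 17.5² + 2·2.3·216 = 1300 → v = 36.1 m/s
t = (v − v₀)/a = (36.1 − 17.5)/2.3 = 8.07 s

Phase 2 (constant speed): v₀ = 36.1 m/s, a = 0 m/s².
v = v₀ + at = 36.1 + (0)(12) = 36.1 m/s
Δx = v₀t + ½at² = 36.1·12 + 0.5·0·12² = 433 m

Phase 3 (decelerating): v₀ = 36.1 m/s, a = -1.4 m/s².
v² = v₀² + 2aΔx = 36.1² + 2·-1.4·223 = 675 → v = 26.0 m/s
t = (v − v₀)/a = (26.0 − 36.1)/-1.4 = 7.19 s
Speed at end of phase 3 = 26.0 m/s

26.0 m/s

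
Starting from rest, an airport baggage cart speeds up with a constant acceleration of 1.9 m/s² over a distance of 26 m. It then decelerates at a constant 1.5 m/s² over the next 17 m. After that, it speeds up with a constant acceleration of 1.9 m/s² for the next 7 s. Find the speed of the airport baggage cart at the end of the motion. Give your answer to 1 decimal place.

Phase 1 (accelerating): v₀ = 0 m/s, a = 1.9 m/s².
v² = v₀² + 2aΔx = 0² + 2·1.9·26 = 98.8 → v = 9.94 m/s
t = (v − v₀)/a = (9.94 − 0)/1.9 = 5.23 s

Phase 2 (decelerating): v₀ = 9.94 m/s, a = -1.5 m/s².
v² = v₀² + 2aΔx = 9.94² + 2·-1.5·17 = 47.8 → v = 6.91 m/s
t = (v − v₀)/a = (6.91 − 9.94)/-1.5 = 2.02 s

Phase 3 (accelerating): v₀ = 6.91 m/s, a = 1.9 m/s².
v = v₀ + at = 6.91 + (1.9)(7) = 20.2 m/s
Δx = v₀t + ½at² = 6.91·7 + 0.5·1.9·7² = 94.9 m
Final speed = 20.2 m/s

20.2 m/s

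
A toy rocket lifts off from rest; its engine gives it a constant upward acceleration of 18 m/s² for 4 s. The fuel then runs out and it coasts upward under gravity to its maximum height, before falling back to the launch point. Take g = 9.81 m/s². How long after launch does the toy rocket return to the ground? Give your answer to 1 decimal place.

20.5 s

Phase 1 (powered ascent): v₀ = 0 m/s, a = 18 m/s².
v = v₀ + at = 0 + (18)(4) = 72.0 m/s
Δx = v₀t + ½at² = 0·4 + 0.5·18·4² = 144 m

Phase 2 (coasting upward): v₀ = 72.0 m/s, a = -9.81 m/s².
v = v₀ + at → t = (0 − 72.0) / -9.81 = 7.34 s
v² = v₀² + 2aΔx → Δx = (0² − 72.0²)/(2·-9.81) = 264 m

Phase 3 (free fall): v₀ = 0 m/s, a = -9.81 m/s².
Falls 408 m from rest: t = √(2·408/9.81) = 9.12 s; v = g·t = 89.5 m/s.
Total time = 4.00 + 7.34 + 9.12 = 20.5 s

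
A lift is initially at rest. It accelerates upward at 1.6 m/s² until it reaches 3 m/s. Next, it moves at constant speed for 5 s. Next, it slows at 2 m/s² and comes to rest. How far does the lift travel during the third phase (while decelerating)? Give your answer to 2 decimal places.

Phase 1 (accelerating): v₀ = 0 m/s, a = 1.6 m/s².
v = v₀ + at → t = (3 − 0) / 1.6 = 1.88 s
v² = v₀² + 2aΔx → Δx = (3² − 0²)/(2·1.6) = 2.81 m

Phase 2 (constant speed): v₀ = 3.00 m/s, a = 0 m/s².
v = v₀ + at = 3.00 + (0)(5) = 3.00 m/s
Δx = v₀t + ½at² = 3.00·5 + 0.5·0·5² = 15.0 m

Phase 3 (decelerating): v₀ = 3.00 m/s, a = -2 m/s².
v = v₀ + at → t = (0 − 3.00) / -2 = 1.50 s
v² = v₀² + 2aΔx → Δx = (0² − 3.00²)/(2·-2) = 2.25 m
Distance in phase 3 = 2.25 m

2.25 m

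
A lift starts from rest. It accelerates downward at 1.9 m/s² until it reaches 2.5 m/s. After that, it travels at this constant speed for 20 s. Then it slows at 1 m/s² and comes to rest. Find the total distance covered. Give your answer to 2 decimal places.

54.77 m

Phase 1 (accelerating): v₀ = 0 m/s, a = 1.9 m/s².
v = v₀ + at → t = (2.5 − 0) / 1.9 = 1.32 s
v² = v₀² + 2aΔx → Δx = (2.5² − 0²)/(2·1.9) = 1.64 m

Phase 2 (constant speed): v₀ = 2.50 m/s, a = 0 m/s².
v = v₀ + at = 2.50 + (0)(20) = 2.50 m/s
Δx = v₀t + ½at² = 2.50·20 + 0.5·0·20² = 50.0 m

Phase 3 (decelerating): v₀ = 2.50 m/s, a = -1 m/s².
v = v₀ + at → t = (0 − 2.50) / -1 = 2.50 s
v² = v₀² + 2aΔx → Δx = (0² − 2.50²)/(2·-1) = 3.12 m
Total distance = 1.64 + 50.0 + 3.12 = 54.8 m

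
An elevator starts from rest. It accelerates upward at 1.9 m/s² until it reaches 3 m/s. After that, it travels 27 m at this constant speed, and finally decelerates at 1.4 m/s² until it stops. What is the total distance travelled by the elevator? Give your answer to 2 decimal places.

Phase 1 (accelerating): v₀ = 0 m/s, a = 1.9 m/s².
v = v₀ + at → t = (3 − 0) / 1.9 = 1.58 s
v² = v₀² + 2aΔx → Δx = (3² − 0²)/(2·1.9) = 2.37 m

Phase 2 (constant speed): v₀ = 3.00 m/s, a = 0 m/s².
Constant speed: t = d/v = 27/3.00 = 9.00 s

Phase 3 (decelerating): v₀ = 3.00 m/s, a = -1.4 m/s².
v = v₀ + at → t = (0 − 3.00) / -1.4 = 2.14 s
v² = v₀² + 2aΔx → Δx = (0² − 3.00²)/(2·-1.4) = 3.21 m
Total distance = 2.37 + 27.0 + 3.21 = 32.6 m

32.58 m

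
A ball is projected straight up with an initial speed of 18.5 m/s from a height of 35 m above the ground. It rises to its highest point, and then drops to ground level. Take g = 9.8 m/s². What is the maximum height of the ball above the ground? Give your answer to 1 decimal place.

Phase 1 (rising): v₀ = 18.5 m/s, a = -9.8 m/s².
v = v₀ + at → t = (0 − 18.5) / -9.8 = 1.89 s
v² = v₀² + 2aΔx → Δx = (0² − 18.5²)/(2·-9.8) = 17.5 m
Maximum height = 35 + 17.5 = 52.5 m

52.5 m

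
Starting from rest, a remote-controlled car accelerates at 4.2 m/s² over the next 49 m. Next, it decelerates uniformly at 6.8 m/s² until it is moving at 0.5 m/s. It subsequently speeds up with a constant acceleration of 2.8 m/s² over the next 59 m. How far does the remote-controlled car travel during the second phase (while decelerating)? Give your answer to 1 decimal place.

Phase 1 (accelerating): v₀ = 0 m/s, a = 4.2 m/s².
v² = v₀² + 2aΔx = 0² + 2·4.2·49 = 412 → v = 20.3 m/s
t = (v − v₀)/a = (20.3 − 0)/4.2 = 4.83 s

Phase 2 (decelerating): v₀ = 20.3 m/s, a = -6.8 m/s².
v = v₀ + at → t = (0.5 − 20.3) / -6.8 = 2.91 s
v² = v₀² + 2aΔx → Δx = (0.5² − 20.3²)/(2·-6.8) = 30.2 m
Distance in phase 2 = 30.2 m

30.2 m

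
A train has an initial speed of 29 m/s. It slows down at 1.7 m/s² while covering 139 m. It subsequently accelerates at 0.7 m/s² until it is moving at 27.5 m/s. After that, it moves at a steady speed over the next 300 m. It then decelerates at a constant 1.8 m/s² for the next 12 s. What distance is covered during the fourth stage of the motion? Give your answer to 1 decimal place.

Phase 1 (decelerating): v₀ = 29.0 m/s, a = -1.7 m/s².
v² = v₀² + 2aΔx = 29.0² + 2·-1.7·139 = 368 → v = 19.2 m/s
t = (v − v₀)/a = (19.2 − 29.0)/-1.7 = 5.77 s

Phase 2 (accelerating): v₀ = 19.2 m/s, a = 0.7 m/s².
v = v₀ + at → t = (27.5 − 19.2) / 0.7 = 11.9 s
v² = v₀² + 2aΔx → Δx = (27.5² − 19.2²)/(2·0.7) = 277 m

Phase 3 (constant speed): v₀ = 27.5 m/s, a = 0 m/s².
Constant speed: t = d/v = 300/27.5 = 10.9 s

Phase 4 (decelerating): v₀ = 27.5 m/s, a = -1.8 m/s².
v = v₀ + at = 27.5 + (-1.8)(12) = 5.90 m/s
Δx = v₀t + ½at² = 27.5·12 + 0.5·-1.8·12² = 200 m
Distance in phase 4 = 200 m

200.4 m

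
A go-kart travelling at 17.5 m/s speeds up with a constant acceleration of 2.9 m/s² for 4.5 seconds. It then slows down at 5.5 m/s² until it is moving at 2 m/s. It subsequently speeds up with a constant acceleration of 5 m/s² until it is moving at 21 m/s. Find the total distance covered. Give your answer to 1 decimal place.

Phase 1 (accelerating): v₀ = 17.5 m/s, a = 2.9 m/s².
v = v₀ + at = 17.5 + (2.9)(4.5) = 30.5 m/s
Δx = v₀t + ½at² = 17.5·4.5 + 0.5·2.9·4.5² = 108 m

Phase 2 (decelerating): v₀ = 30.5 m/s, a = -5.5 m/s².
v = v₀ + at → t = (2 − 30.5) / -5.5 = 5.19 s
v² = v₀² + 2aΔx → Δx = (2² − 30.5²)/(2·-5.5) = 84.5 m

Phase 3 (accelerating): v₀ = 2.00 m/s, a = 5 m/s².
v = v₀ + at → t = (21 − 2.00) / 5 = 3.80 s
v² = v₀² + 2aΔx → Δx = (21² − 2.00²)/(2·5) = 43.7 m
Total distance = 108 + 84.5 + 43.7 = 236 m

236.3 m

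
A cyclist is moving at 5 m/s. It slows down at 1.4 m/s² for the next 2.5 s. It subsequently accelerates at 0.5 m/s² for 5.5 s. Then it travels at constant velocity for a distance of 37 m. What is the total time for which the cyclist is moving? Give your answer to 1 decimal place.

16.7 s

Phase 1 (decelerating): v₀ = 5.00 m/s, a = -1.4 m/s².
v = v₀ + at = 5.00 + (-1.4)(2.5) = 1.50 m/s
Δx = v₀t + ½at² = 5.00·2.5 + 0.5·-1.4·2.5² = 8.12 m

Phase 2 (accelerating): v₀ = 1.50 m/s, a = 0.5 m/s².
v = v₀ + at = 1.50 + (0.5)(5.5) = 4.25 m/s
Δx = v₀t + ½at² = 1.50·5.5 + 0.5·0.5·5.5² = 15.8 m

Phase 3 (constant speed): v₀ = 4.25 m/s, a = 0 m/s².
Constant speed: t = d/v = 37/4.25 = 8.71 s
Total time = 2.50 + 5.50 + 8.71 = 16.7 s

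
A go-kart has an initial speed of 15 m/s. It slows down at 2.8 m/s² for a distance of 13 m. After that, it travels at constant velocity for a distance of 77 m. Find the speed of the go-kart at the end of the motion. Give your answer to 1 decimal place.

12.3 m/s

Phase 1 (decelerating): v₀ = 15.0 m/s, a = -2.8 m/s².
v² = v₀² + 2aΔx = 15.0² + 2·-2.8·13 = 152 → v = 12.3 m/s
t = (v − v₀)/a = (12.3 − 15.0)/-2.8 = 0.951 s

Phase 2 (constant speed): v₀ = 12.3 m/s, a = 0 m/s².
Constant speed: t = d/v = 77/12.3 = 6.24 s
Final speed = 12.3 m/s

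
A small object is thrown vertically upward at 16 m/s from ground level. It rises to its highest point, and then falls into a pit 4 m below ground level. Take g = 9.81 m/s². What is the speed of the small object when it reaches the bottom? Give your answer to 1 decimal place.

Phase 1 (rising): v₀ = 16.0 m/s, a = -9.81 m/s².
v = v₀ + at → t = (0 − 16.0) / -9.81 = 1.63 s
v² = v₀² + 2aΔx → Δx = (0² − 16.0²)/(2·-9.81) = 13.0 m

Phase 2 (falling): v₀ = 0 m/s, a = -9.81 m/s².
Falls 17.0 m from rest: t = √(2·17.0/9.81) = 1.86 s; v = g·t = 18.3 m/s.
Final speed = 18.3 m/s

18.3 m/s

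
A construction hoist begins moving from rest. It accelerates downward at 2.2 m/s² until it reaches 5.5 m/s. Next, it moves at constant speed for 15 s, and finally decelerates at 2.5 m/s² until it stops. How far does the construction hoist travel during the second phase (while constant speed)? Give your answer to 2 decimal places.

82.50 m

Phase 1 (accelerating): v₀ = 0 m/s, a = 2.2 m/s².
v = v₀ + at → t = (5.5 − 0) / 2.2 = 2.50 s
v² = v₀² + 2aΔx → Δx = (5.5² − 0²)/(2·2.2) = 6.87 m

Phase 2 (constant speed): v₀ = 5.50 m/s, a = 0 m/s².
v = v₀ + at = 5.50 + (0)(15) = 5.50 m/s
Δx = v₀t + ½at² = 5.50·15 + 0.5·0·15² = 82.5 m
Distance in phase 2 = 82.5 m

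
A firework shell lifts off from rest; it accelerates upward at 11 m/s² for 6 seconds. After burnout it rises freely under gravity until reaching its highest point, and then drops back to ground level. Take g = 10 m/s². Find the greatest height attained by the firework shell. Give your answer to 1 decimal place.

Phase 1 (powered ascent): v₀ = 0 m/s, a = 11 m/s².
v = v₀ + at = 0 + (11)(6) = 66.0 m/s
Δx = v₀t + ½at² = 0·6 + 0.5·11·6² = 198 m

Phase 2 (coasting upward): v₀ = 66.0 m/s, a = -10 m/s².
v = v₀ + at → t = (0 − 66.0) / -10 = 6.60 s
v² = v₀² + 2aΔx → Δx = (0² − 66.0²)/(2·-10) = 218 m
Maximum height = 198 + 218 = 416 m

415.8 m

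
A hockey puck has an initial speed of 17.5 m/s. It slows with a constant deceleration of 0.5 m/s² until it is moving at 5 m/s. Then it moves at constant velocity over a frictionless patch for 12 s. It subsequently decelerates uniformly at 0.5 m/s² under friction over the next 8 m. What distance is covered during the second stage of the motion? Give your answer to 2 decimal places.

Phase 1 (decelerating): v₀ = 17.5 m/s, a = -0.5 m/s².
v = v₀ + at → t = (5 − 17.5) / -0.5 = 25.0 s
v² = v₀² + 2aΔx → Δx = (5² − 17.5²)/(2·-0.5) = 281 m

Phase 2 (constant speed): v₀ = 5.00 m/s, a = 0 m/s².
v = v₀ + at = 5.00 + (0)(12) = 5.00 m/s
Δx = v₀t + ½at² = 5.00·12 + 0.5·0·12² = 60.0 m
Distance in phase 2 = 60.0 m

60.00 m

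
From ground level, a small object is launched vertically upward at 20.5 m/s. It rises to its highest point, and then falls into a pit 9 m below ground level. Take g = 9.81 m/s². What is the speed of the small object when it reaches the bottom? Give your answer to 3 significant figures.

24.4 m/s

Phase 1 (rising): v₀ = 20.5 m/s, a = -9.81 m/s².
v = v₀ + at → t = (0 − 20.5) / -9.81 = 2.09 s
v² = v₀² + 2aΔx → Δx = (0² − 20.5²)/(2·-9.81) = 21.4 m

Phase 2 (falling): v₀ = 0 m/s, a = -9.81 m/s².
Falls 30.4 m from rest: t = √(2·30.4/9.81) = 2.49 s; v = g·t = 24.4 m/s.
Final speed = 24.4 m/s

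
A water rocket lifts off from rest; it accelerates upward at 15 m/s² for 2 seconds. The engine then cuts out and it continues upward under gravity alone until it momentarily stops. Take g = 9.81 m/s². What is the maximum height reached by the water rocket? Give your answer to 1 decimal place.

75.9 m

Phase 1 (powered ascent): v₀ = 0 m/s, a = 15 m/s².
v = v₀ + at = 0 + (15)(2) = 30.0 m/s
Δx = v₀t + ½at² = 0·2 + 0.5·15·2² = 30.0 m

Phase 2 (coasting upward): v₀ = 30.0 m/s, a = -9.81 m/s².
v = v₀ + at → t = (0 − 30.0) / -9.81 = 3.06 s
v² = v₀² + 2aΔx → Δx = (0² − 30.0²)/(2·-9.81) = 45.9 m
Maximum height = 30.0 + 45.9 = 75.9 m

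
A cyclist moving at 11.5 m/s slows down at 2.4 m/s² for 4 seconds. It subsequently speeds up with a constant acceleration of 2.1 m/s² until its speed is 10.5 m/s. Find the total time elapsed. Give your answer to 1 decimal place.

8.1 s

Phase 1 (decelerating): v₀ = 11.5 m/s, a = -2.4 m/s².
v = v₀ + at = 11.5 + (-2.4)(4) = 1.90 m/s
Δx = v₀t + ½at² = 11.5·4 + 0.5·-2.4·4² = 26.8 m

Phase 2 (accelerating): v₀ = 1.90 m/s, a = 2.1 m/s².
v = v₀ + at → t = (10.5 − 1.90) / 2.1 = 4.10 s
v² = v₀² + 2aΔx → Δx = (10.5² − 1.90²)/(2·2.1) = 25.4 m
Total time = 4.00 + 4.10 = 8.10 s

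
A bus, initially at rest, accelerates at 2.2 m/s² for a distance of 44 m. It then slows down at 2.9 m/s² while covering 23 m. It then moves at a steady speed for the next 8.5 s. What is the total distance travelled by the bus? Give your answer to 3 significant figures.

Phase 1 (accelerating): v₀ = 0 m/s, a = 2.2 m/s².
v² = v₀² + 2aΔx = 0² + 2·2.2·44 = 194 → v = 13.9 m/s
t = (v − v₀)/a = (13.9 − 0)/2.2 = 6.32 s

Phase 2 (decelerating): v₀ = 13.9 m/s, a = -2.9 m/s².
v² = v₀² + 2aΔx = 13.9² + 2·-2.9·23 = 60.2 → v = 7.76 m/s
t = (v − v₀)/a = (7.76 − 13.9)/-2.9 = 2.12 s

Phase 3 (constant speed): v₀ = 7.76 m/s, a = 0 m/s².
v = v₀ + at = 7.76 + (0)(8.5) = 7.76 m/s
Δx = v₀t + ½at² = 7.76·8.5 + 0.5·0·8.5² = 66.0 m
Total distance = 44.0 + 23.0 + 66.0 = 133 m

133 m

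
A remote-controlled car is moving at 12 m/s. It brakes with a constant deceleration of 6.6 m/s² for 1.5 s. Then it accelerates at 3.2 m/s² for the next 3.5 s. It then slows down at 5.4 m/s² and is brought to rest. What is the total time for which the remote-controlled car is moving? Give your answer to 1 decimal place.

Phase 1 (decelerating): v₀ = 12.0 m/s, a = -6.6 m/s².
v = v₀ + at = 12.0 + (-6.6)(1.5) = 2.10 m/s
Δx = v₀t + ½at² = 12.0·1.5 + 0.5·-6.6·1.5² = 10.6 m

Phase 2 (accelerating): v₀ = 2.10 m/s, a = 3.2 m/s².
v = v₀ + at = 2.10 + (3.2)(3.5) = 13.3 m/s
Δx = v₀t + ½at² = 2.10·3.5 + 0.5·3.2·3.5² = 27.0 m

Phase 3 (decelerating): v₀ = 13.3 m/s, a = -5.4 m/s².
v = v₀ + at → t = (0 − 13.3) / -5.4 = 2.46 s
v² = v₀² + 2aΔx → Δx = (0² − 13.3²)/(2·-5.4) = 16.4 m
Total time = 1.50 + 3.50 + 2.46 = 7.46 s

7.5 s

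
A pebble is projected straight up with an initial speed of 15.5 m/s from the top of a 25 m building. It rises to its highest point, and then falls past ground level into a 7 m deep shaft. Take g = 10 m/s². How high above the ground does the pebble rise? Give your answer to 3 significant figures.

Phase 1 (rising): v₀ = 15.5 m/s, a = -10 m/s².
v = v₀ + at → t = (0 − 15.5) / -10 = 1.55 s
v² = v₀² + 2aΔx → Δx = (0² − 15.5²)/(2·-10) = 12.0 m
Maximum height = 25 + 12.0 = 37.0 m

37.0 m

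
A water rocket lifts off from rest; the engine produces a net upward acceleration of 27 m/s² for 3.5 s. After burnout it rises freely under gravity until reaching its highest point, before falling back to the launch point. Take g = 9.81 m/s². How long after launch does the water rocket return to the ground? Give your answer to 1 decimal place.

Phase 1 (powered ascent): v₀ = 0 m/s, a = 27 m/s².
v = v₀ + at = 0 + (27)(3.5) = 94.5 m/s
Δx = v₀t + ½at² = 0·3.5 + 0.5·27·3.5² = 165 m

Phase 2 (coasting upward): v₀ = 94.5 m/s, a = -9.81 m/s².
v = v₀ + at → t = (0 − 94.5) / -9.81 = 9.63 s
v² = v₀² + 2aΔx → Δx = (0² − 94.5²)/(2·-9.81) = 455 m

Phase 3 (free fall): v₀ = 0 m/s, a = -9.81 m/s².
Falls 621 m from rest: t = √(2·621/9.81) = 11.2 s; v = g·t = 110 m/s.
Total time = 3.50 + 9.63 + 11.2 = 24.4 s

24.4 s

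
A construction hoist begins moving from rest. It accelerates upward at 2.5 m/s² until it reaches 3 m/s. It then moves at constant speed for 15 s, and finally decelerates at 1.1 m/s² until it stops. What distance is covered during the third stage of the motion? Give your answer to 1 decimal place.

4.1 m

Phase 1 (accelerating): v₀ = 0 m/s, a = 2.5 m/s².
v = v₀ + at → t = (3 − 0) / 2.5 = 1.20 s
v² = v₀² + 2aΔx → Δx = (3² − 0²)/(2·2.5) = 1.80 m

Phase 2 (constant speed): v₀ = 3.00 m/s, a = 0 m/s².
v = v₀ + at = 3.00 + (0)(15) = 3.00 m/s
Δx = v₀t + ½at² = 3.00·15 + 0.5·0·15² = 45.0 m

Phase 3 (decelerating): v₀ = 3.00 m/s, a = -1.1 m/s².
v = v₀ + at → t = (0 − 3.00) / -1.1 = 2.73 s
v² = v₀² + 2aΔx → Δx = (0² − 3.00²)/(2·-1.1) = 4.09 m
Distance in phase 3 = 4.09 m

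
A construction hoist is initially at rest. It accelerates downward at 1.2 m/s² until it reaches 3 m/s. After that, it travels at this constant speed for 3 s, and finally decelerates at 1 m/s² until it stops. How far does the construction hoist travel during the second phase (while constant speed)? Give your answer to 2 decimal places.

9.00 m

Phase 1 (accelerating): v₀ = 0 m/s, a = 1.2 m/s².
v = v₀ + at → t = (3 − 0) / 1.2 = 2.50 s
v² = v₀² + 2aΔx → Δx = (3² − 0²)/(2·1.2) = 3.75 m

Phase 2 (constant speed): v₀ = 3.00 m/s, a = 0 m/s².
v = v₀ + at = 3.00 + (0)(3) = 3.00 m/s
Δx = v₀t + ½at² = 3.00·3 + 0.5·0·3² = 9.00 m
Distance in phase 2 = 9.00 m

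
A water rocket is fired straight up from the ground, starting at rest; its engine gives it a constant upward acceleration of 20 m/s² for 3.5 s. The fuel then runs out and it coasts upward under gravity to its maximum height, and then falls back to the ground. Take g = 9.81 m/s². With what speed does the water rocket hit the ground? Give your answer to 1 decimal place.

85.5 m/s

Phase 1 (powered ascent): v₀ = 0 m/s, a = 20 m/s².
v = v₀ + at = 0 + (20)(3.5) = 70.0 m/s
Δx = v₀t + ½at² = 0·3.5 + 0.5·20·3.5² = 122 m

Phase 2 (coasting upward): v₀ = 70.0 m/s, a = -9.81 m/s².
v = v₀ + at → t = (0 − 70.0) / -9.81 = 7.14 s
v² = v₀² + 2aΔx → Δx = (0² − 70.0²)/(2·-9.81) = 250 m

Phase 3 (free fall): v₀ = 0 m/s, a = -9.81 m/s².
Falls 372 m from rest: t = √(2·372/9.81) = 8.71 s; v = g·t = 85.5 m/s.
Impact speed = 85.5 m/s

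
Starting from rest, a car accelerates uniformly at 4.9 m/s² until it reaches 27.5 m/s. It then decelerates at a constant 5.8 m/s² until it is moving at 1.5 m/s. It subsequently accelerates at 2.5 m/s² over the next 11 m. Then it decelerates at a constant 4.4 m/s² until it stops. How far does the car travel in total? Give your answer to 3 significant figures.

Phase 1 (accelerating): v₀ = 0 m/s, a = 4.9 m/s².
v = v₀ + at → t = (27.5 − 0) / 4.9 = 5.61 s
v² = v₀² + 2aΔx → Δx = (27.5² − 0²)/(2·4.9) = 77.2 m

Phase 2 (decelerating): v₀ = 27.5 m/s, a = -5.8 m/s².
v = v₀ + at → t = (1.5 − 27.5) / -5.8 = 4.48 s
v² = v₀² + 2aΔx → Δx = (1.5² − 27.5²)/(2·-5.8) = 65.0 m

Phase 3 (accelerating): v₀ = 1.50 m/s, a = 2.5 m/s².
v² = v₀² + 2aΔx = 1.50² + 2·2.5·11 = 57.2 → v = 7.57 m/s
t = (v − v₀)/a = (7.57 − 1.50)/2.5 = 2.43 s

Phase 4 (decelerating): v₀ = 7.57 m/s, a = -4.4 m/s².
v = v₀ + at → t = (0 − 7.57) / -4.4 = 1.72 s
v² = v₀² + 2aΔx → Δx = (0² − 7.57²)/(2·-4.4) = 6.51 m
Total distance = 77.2 + 65.0 + 11.0 + 6.51 = 160 m

160 m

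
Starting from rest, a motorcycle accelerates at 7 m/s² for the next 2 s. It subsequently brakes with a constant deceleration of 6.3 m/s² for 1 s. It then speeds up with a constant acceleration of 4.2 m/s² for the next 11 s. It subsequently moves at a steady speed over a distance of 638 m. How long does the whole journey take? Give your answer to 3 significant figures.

Phase 1 (accelerating): v₀ = 0 m/s, a = 7 m/s².
v = v₀ + at = 0 + (7)(2) = 14.0 m/s
Δx = v₀t + ½at² = 0·2 + 0.5·7·2² = 14.0 m

Phase 2 (decelerating): v₀ = 14.0 m/s, a = -6.3 m/s².
v = v₀ + at = 14.0 + (-6.3)(1) = 7.70 m/s
Δx = v₀t + ½at² = 14.0·1 + 0.5·-6.3·1² = 10.8 m

Phase 3 (accelerating): v₀ = 7.70 m/s, a = 4.2 m/s².
v = v₀ + at = 7.70 + (4.2)(11) = 53.9 m/s
Δx = v₀t + ½at² = 7.70·11 + 0.5·4.2·11² = 339 m

Phase 4 (constant speed): v₀ = 53.9 m/s, a = 0 m/s².
Constant speed: t = d/v = 638/53.9 = 11.8 s
Total time = 2.00 + 1.00 + 11.0 + 11.8 = 25.8 s

25.8 s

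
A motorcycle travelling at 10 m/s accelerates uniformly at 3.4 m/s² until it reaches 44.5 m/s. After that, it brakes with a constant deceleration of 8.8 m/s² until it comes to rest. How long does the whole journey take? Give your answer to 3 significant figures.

15.2 s

Phase 1 (accelerating): v₀ = 10.0 m/s, a = 3.4 m/s².
v = v₀ + at → t = (44.5 − 10.0) / 3.4 = 10.1 s
v² = v₀² + 2aΔx → Δx = (44.5² − 10.0²)/(2·3.4) = 277 m

Phase 2 (decelerating): v₀ = 44.5 m/s, a = -8.8 m/s².
v = v₀ + at → t = (0 − 44.5) / -8.8 = 5.06 s
v² = v₀² + 2aΔx → Δx = (0² − 44.5²)/(2·-8.8) = 113 m
Total time = 10.1 + 5.06 = 15.2 s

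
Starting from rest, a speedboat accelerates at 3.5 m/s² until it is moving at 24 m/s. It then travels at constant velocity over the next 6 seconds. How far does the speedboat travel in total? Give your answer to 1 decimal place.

Phase 1 (accelerating): v₀ = 0 m/s, a = 3.5 m/s².
v = v₀ + at → t = (24 − 0) / 3.5 = 6.86 s
v² = v₀² + 2aΔx → Δx = (24² − 0²)/(2·3.5) = 82.3 m

Phase 2 (constant speed): v₀ = 24.0 m/s, a = 0 m/s².
v = v₀ + at = 24.0 + (0)(6) = 24.0 m/s
Δx = v₀t + ½at² = 24.0·6 + 0.5·0·6² = 144 m
Total distance = 82.3 + 144 = 226 m

226.3 m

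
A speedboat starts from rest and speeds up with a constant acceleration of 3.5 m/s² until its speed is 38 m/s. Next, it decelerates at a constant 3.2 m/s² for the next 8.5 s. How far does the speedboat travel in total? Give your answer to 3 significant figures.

Phase 1 (accelerating): v₀ = 0 m/s, a = 3.5 m/s².
v = v₀ + at → t = (38 − 0) / 3.5 = 10.9 s
v² = v₀² + 2aΔx → Δx = (38² − 0²)/(2·3.5) = 206 m

Phase 2 (decelerating): v₀ = 38.0 m/s, a = -3.2 m/s².
v = v₀ + at = 38.0 + (-3.2)(8.5) = 10.8 m/s
Δx = v₀t + ½at² = 38.0·8.5 + 0.5·-3.2·8.5² = 207 m
Total distance = 206 + 207 = 414 m

414 m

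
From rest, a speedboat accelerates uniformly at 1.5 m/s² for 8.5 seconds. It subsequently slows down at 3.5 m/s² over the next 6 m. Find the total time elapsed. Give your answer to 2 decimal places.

Phase 1 (accelerating): v₀ = 0 m/s, a = 1.5 m/s².
v = v₀ + at = 0 + (1.5)(8.5) = 12.8 m/s
Δx = v₀t + ½at² = 0·8.5 + 0.5·1.5·8.5² = 54.2 m

Phase 2 (decelerating): v₀ = 12.8 m/s, a = -3.5 m/s².
v² = v₀² + 2aΔx = 12.8² + 2·-3.5·6 = 121 → v = 11.0 m/s
t = (v − v₀)/a = (11.0 − 12.8)/-3.5 = 0.506 s
Total time = 8.50 + 0.506 = 9.01 s

9.01 s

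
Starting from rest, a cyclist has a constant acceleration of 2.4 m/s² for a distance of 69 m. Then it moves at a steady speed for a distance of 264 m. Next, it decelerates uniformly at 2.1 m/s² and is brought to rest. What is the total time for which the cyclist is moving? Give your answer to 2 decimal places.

30.76 s

Phase 1 (accelerating): v₀ = 0 m/s, a = 2.4 m/s².
v² = v₀² + 2aΔx = 0² + 2·2.4·69 = 331 → v = 18.2 m/s
t = (v − v₀)/a = (18.2 − 0)/2.4 = 7.58 s

Phase 2 (constant speed): v₀ = 18.2 m/s, a = 0 m/s².
Constant speed: t = d/v = 264/18.2 = 14.5 s

Phase 3 (decelerating): v₀ = 18.2 m/s, a = -2.1 m/s².
v = v₀ + at → t = (0 − 18.2) / -2.1 = 8.67 s
v² = v₀² + 2aΔx → Δx = (0² − 18.2²)/(2·-2.1) = 78.9 m
Total time = 7.58 + 14.5 + 8.67 = 30.8 s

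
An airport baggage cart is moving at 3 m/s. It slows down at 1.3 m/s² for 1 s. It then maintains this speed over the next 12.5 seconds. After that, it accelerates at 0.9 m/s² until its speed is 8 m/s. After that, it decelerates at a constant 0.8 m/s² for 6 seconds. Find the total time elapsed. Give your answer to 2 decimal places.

26.50 s

Phase 1 (decelerating): v₀ = 3.00 m/s, a = -1.3 m/s².
v = v₀ + at = 3.00 + (-1.3)(1) = 1.70 m/s
Δx = v₀t + ½at² = 3.00·1 + 0.5·-1.3·1² = 2.35 m

Phase 2 (constant speed): v₀ = 1.70 m/s, a = 0 m/s².
v = v₀ + at = 1.70 + (0)(12.5) = 1.70 m/s
Δx = v₀t + ½at² = 1.70·12.5 + 0.5·0·12.5² = 21.2 m

Phase 3 (accelerating): v₀ = 1.70 m/s, a = 0.9 m/s².
v = v₀ + at → t = (8 − 1.70) / 0.9 = 7.00 s
v² = v₀² + 2aΔx → Δx = (8² − 1.70²)/(2·0.9) = 33.9 m

Phase 4 (decelerating): v₀ = 8.00 m/s, a = -0.8 m/s².
v = v₀ + at = 8.00 + (-0.8)(6) = 3.20 m/s
Δx = v₀t + ½at² = 8.00·6 + 0.5·-0.8·6² = 33.6 m
Total time = 1.00 + 12.5 + 7.00 + 6.00 = 26.5 s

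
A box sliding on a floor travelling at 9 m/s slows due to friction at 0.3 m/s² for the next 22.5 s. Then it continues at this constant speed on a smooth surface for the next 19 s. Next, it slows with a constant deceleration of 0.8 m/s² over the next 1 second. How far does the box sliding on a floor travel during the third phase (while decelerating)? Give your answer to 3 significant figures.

Phase 1 (decelerating): v₀ = 9.00 m/s, a = -0.3 m/s².
v = v₀ + at = 9.00 + (-0.3)(22.5) = 2.25 m/s
Δx = v₀t + ½at² = 9.00·22.5 + 0.5·-0.3·22.5² = 127 m

Phase 2 (constant speed): v₀ = 2.25 m/s, a = 0 m/s².
v = v₀ + at = 2.25 + (0)(19) = 2.25 m/s
Δx = v₀t + ½at² = 2.25·19 + 0.5·0·19² = 42.8 m

Phase 3 (decelerating): v₀ = 2.25 m/s, a = -0.8 m/s².
v = v₀ + at = 2.25 + (-0.8)(1) = 1.45 m/s
Δx = v₀t + ½at² = 2.25·1 + 0.5·-0.8·1² = 1.85 m
Distance in phase 3 = 1.85 m

1.85 m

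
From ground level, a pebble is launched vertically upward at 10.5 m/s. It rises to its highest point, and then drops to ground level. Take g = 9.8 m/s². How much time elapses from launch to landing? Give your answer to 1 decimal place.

Phase 1 (rising): v₀ = 10.5 m/s, a = -9.8 m/s².
v = v₀ + at → t = (0 − 10.5) / -9.8 = 1.07 s
v² = v₀² + 2aΔx → Δx = (0² − 10.5²)/(2·-9.8) = 5.62 m

Phase 2 (falling): v₀ = 0 m/s, a = -9.8 m/s².
Falls 5.62 m from rest: t = √(2·5.62/9.8) = 1.07 s; v = g·t = 10.5 m/s.
Total time = 1.07 + 1.07 = 2.14 s

2.1 s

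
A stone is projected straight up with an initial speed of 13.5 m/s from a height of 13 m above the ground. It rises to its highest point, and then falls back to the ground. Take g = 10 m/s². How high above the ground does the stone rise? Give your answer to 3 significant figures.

22.1 m

Phase 1 (rising): v₀ = 13.5 m/s, a = -10 m/s².
v = v₀ + at → t = (0 − 13.5) / -10 = 1.35 s
v² = v₀² + 2aΔx → Δx = (0² − 13.5²)/(2·-10) = 9.11 m
Maximum height = 13 + 9.11 = 22.1 m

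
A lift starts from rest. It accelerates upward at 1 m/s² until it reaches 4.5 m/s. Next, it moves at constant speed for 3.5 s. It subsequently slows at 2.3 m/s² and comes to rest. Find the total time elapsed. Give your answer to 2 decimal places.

Phase 1 (accelerating): v₀ = 0 m/s, a = 1 m/s².
v = v₀ + at → t = (4.5 − 0) / 1 = 4.50 s
v² = v₀² + 2aΔx → Δx = (4.5² − 0²)/(2·1) = 10.1 m

Phase 2 (constant speed): v₀ = 4.50 m/s, a = 0 m/s².
v = v₀ + at = 4.50 + (0)(3.5) = 4.50 m/s
Δx = v₀t + ½at² = 4.50·3.5 + 0.5·0·3.5² = 15.8 m

Phase 3 (decelerating): v₀ = 4.50 m/s, a = -2.3 m/s².
v = v₀ + at → t = (0 − 4.50) / -2.3 = 1.96 s
v² = v₀² + 2aΔx → Δx = (0² − 4.50²)/(2·-2.3) = 4.40 m
Total time = 4.50 + 3.50 + 1.96 = 9.96 s

9.96 s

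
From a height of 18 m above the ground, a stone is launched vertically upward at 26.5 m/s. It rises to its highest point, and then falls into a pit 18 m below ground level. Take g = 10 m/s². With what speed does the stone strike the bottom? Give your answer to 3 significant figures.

37.7 m/s

Phase 1 (rising): v₀ = 26.5 m/s, a = -10 m/s².
v = v₀ + at → t = (0 − 26.5) / -10 = 2.65 s
v² = v₀² + 2aΔx → Δx = (0² − 26.5²)/(2·-10) = 35.1 m

Phase 2 (falling): v₀ = 0 m/s, a = -10 m/s².
Falls 71.1 m from rest: t = √(2·71.1/10) = 3.77 s; v = g·t = 37.7 m/s.
Final speed = 37.7 m/s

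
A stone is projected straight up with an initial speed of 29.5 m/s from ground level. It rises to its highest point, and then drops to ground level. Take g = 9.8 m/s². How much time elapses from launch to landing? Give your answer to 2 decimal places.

6.02 s

Phase 1 (rising): v₀ = 29.5 m/s, a = -9.8 m/s².
v = v₀ + at → t = (0 − 29.5) / -9.8 = 3.01 s
v² = v₀² + 2aΔx → Δx = (0² − 29.5²)/(2·-9.8) = 44.4 m

Phase 2 (falling): v₀ = 0 m/s, a = -9.8 m/s².
Falls 44.4 m from rest: t = √(2·44.4/9.8) = 3.01 s; v = g·t = 29.5 m/s.
Total time = 3.01 + 3.01 = 6.02 s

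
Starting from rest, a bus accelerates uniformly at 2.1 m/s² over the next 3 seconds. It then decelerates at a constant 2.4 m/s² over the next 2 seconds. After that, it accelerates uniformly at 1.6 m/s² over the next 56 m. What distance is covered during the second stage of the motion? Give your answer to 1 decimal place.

Phase 1 (accelerating): v₀ = 0 m/s, a = 2.1 m/s².
v = v₀ + at = 0 + (2.1)(3) = 6.30 m/s
Δx = v₀t + ½at² = 0·3 + 0.5·2.1·3² = 9.45 m

Phase 2 (decelerating): v₀ = 6.30 m/s, a = -2.4 m/s².
v = v₀ + at = 6.30 + (-2.4)(2) = 1.50 m/s
Δx = v₀t + ½at² = 6.30·2 + 0.5·-2.4·2² = 7.80 m
Distance in phase 2 = 7.80 m

7.8 m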